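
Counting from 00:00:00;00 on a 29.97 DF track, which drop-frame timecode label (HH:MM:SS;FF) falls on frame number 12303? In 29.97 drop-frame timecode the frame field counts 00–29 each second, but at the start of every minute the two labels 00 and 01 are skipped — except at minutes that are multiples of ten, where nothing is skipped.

Each 10-minute DF block holds 10 × 60 × 30 − 9 × 2 = 17982 frames. 12303 ÷ 17982 → 0 full blocks, remainder 12303.
Within the partial block the first minute is 1800 frames and each further minute 1798, so 6 further minute boundaries passed. Total skipped labels = 18 × 0 + 2 × 6 = 12.
Non-drop label index = 12303 + 12 = 12315; at 30 labels/s that is 00:06:50:15, i.e. DF 00:06:50;15.

00:06:50;15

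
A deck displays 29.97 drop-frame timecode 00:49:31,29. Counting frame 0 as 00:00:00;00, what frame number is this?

As if non-drop at 30 labels/s: (0 × 3600 + 49 × 60 + 31) × 30 + 29 = 89159.
Minute boundaries passed: 49; those not divisible by 10: 49 − 4 = 45; dropped labels = 2 × 45 = 90.
Actual frame index = 89159 − 90 = 89069.

89069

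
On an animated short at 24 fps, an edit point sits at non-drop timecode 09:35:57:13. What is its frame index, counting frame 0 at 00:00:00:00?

Total seconds to the label: (9 × 3600 + 35 × 60 + 57) = 34557.
Frame index = 34557 × 24 + 13 = 829381.

frame 829381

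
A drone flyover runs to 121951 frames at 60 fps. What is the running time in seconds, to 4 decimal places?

2032.5167 seconds

Running time = 121951 × 1/60 = 121951/60 s ≈ 2032.5167 s.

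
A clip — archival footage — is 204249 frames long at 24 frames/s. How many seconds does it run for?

Running time = 204249 / (24) = 8510.375 s.

8510.375 seconds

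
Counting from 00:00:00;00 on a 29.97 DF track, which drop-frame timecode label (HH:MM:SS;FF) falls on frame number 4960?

Each 10-minute DF block holds 10 × 60 × 30 − 9 × 2 = 17982 frames. 4960 ÷ 17982 → 0 full blocks, remainder 4960.
Within the partial block the first minute is 1800 frames and each further minute 1798, so 2 further minute boundaries passed. Total skipped labels = 18 × 0 + 2 × 2 = 4.
Non-drop label index = 4960 + 4 = 4964; at 30 labels/s that is 00:02:45:14, i.e. DF 00:02:45;14.

00:02:45;14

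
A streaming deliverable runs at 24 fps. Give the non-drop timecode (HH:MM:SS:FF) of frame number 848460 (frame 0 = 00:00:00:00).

09:49:12:12

848460 ÷ 24 = 35352 full seconds, remainder 12 frames.
35352 s = 9 h 49 min 12 s.
Timecode: 09:49:12:12.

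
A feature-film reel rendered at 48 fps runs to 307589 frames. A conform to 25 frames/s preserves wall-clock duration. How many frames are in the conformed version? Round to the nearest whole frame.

Frames at target rate = 307589 × (25) / (48) = 7689725/48 ≈ 160202.604.
Nearest whole frame: 160203.

160203 frames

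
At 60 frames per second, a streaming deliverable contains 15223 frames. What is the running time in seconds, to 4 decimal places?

253.7167 seconds

Running time = 15223 × 1/60 = 15223/60 s ≈ 253.7167 s.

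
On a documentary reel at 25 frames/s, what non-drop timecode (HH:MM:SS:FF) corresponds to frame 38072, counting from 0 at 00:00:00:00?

00:25:22:22

38072 ÷ 25 = 1522 full seconds, remainder 22 frames.
1522 s = 0 h 25 min 22 s.
Timecode: 00:25:22:22.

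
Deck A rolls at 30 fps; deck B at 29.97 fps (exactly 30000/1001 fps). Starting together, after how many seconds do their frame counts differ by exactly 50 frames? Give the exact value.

5005/3 seconds

The gap grows by |30000/1001 − 30| = 30/1001 frames per second.
Time for a 50-frame gap: 50 ÷ (30/1001) = 5005/3 s.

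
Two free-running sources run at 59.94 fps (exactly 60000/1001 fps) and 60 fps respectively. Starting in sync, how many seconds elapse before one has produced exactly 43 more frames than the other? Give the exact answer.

43043/60 seconds

The gap grows by |60 − 60000/1001| = 60/1001 frames per second.
Time for a 43-frame gap: 43 ÷ (60/1001) = 43043/60 s.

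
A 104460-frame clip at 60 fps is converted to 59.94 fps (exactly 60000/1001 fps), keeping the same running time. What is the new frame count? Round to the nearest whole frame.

104356 frames

Frames at target rate = 104460 × (60000/1001) / (60) = 104460000/1001 ≈ 104355.644.
Nearest whole frame: 104356.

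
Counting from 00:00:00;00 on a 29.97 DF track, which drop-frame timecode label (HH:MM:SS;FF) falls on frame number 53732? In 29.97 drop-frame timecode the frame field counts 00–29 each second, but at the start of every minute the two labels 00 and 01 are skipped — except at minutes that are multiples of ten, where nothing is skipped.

Each 10-minute DF block holds 10 × 60 × 30 − 9 × 2 = 17982 frames. 53732 ÷ 17982 → 2 full blocks, remainder 17768.
Within the partial block the first minute is 1800 frames and each further minute 1798, so 9 further minute boundaries passed. Total skipped labels = 18 × 2 + 2 × 9 = 54.
Non-drop label index = 53732 + 54 = 53786; at 30 labels/s that is 00:29:52:26, i.e. DF 00:29:52;26.

00:29:52;26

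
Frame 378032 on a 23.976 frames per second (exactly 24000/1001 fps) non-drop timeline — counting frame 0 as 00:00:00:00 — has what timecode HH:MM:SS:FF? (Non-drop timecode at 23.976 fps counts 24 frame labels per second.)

04:22:31:08

378032 ÷ 24 = 15751 full seconds, remainder 8 frames.
15751 s = 4 h 22 min 31 s.
Timecode: 04:22:31:08.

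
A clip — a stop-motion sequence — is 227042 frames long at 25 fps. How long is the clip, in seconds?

Running time = 227042 / (25) = 9081.68 s.

9081.68 seconds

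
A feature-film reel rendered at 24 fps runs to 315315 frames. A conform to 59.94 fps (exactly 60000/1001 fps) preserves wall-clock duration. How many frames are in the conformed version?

787500 frames

Target frames = source frames × (target rate / source rate) = 315315 × (60000/1001)/(24) = 315315 × 2500/1001 = 787500.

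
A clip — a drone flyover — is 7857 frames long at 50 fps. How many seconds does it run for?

157.14 seconds

Running time = 7857 / (50) = 157.14 s.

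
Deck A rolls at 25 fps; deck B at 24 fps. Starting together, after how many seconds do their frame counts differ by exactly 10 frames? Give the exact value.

10 seconds

The gap grows by |24 − 25| = 1 frame per second.
Time for a 10-frame gap: 10 ÷ (1) = 10 s.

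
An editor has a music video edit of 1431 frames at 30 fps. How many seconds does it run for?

Running time = 1431 / (30) = 47.7 s.

47.7 seconds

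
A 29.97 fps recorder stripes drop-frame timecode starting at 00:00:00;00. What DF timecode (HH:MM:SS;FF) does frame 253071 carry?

Ten DF minutes hold 17982 frames, so frame 253071 lies in block 14 (frames 251748–269729) with 1323 frames into that block.
The block's first minute is 1800 frames and the rest 1798 each; 1323 frames reaches minute 0, so 14 × 18 + 0 × 2 = 252 labels have been skipped so far.
Adding those back, label number 253071 + 252 = 253323 at 30 labels/s is 8444 s + 3 f = 2 h 20 min 44 s frame 3, i.e. 02:20:44;03.

02:20:44;03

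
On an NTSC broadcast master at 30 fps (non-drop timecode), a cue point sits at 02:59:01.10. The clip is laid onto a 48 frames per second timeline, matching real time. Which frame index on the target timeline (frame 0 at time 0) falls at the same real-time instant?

frame 515584

Source frame index: (2×3600 + 59×60 + 1) × 30 + 10 = 322240.
Real time: 322240 / (30) = 32224/3 s.
Target frame: (32224/3) × (48) = 515584.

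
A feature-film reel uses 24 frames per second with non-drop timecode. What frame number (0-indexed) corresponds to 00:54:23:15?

Total seconds to the label: (0 × 3600 + 54 × 60 + 23) = 3263.
Frame index = 3263 × 24 + 15 = 78327.

78327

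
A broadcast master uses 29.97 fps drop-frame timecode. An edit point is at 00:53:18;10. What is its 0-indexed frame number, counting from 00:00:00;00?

95854

As if non-drop at 30 labels/s: (0 × 3600 + 53 × 60 + 18) × 30 + 10 = 95950.
Minute boundaries passed: 53; those not divisible by 10: 53 − 5 = 48; dropped labels = 2 × 48 = 96.
Actual frame index = 95950 − 96 = 95854.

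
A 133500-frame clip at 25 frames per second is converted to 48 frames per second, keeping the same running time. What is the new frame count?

256320 frames

Target frames = source frames × (target rate / source rate) = 133500 × (48)/(25) = 133500 × 48/25 = 256320.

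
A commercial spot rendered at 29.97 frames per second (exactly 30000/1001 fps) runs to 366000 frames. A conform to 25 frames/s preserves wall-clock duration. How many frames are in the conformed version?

Target frames = source frames × (target rate / source rate) = 366000 × (25)/(30000/1001) = 366000 × 1001/1200 = 305305.

305305 frames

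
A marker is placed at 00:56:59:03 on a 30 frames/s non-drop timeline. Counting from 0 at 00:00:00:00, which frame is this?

frame 102573

Total seconds to the label: (0 × 3600 + 56 × 60 + 59) = 3419.
Frame index = 3419 × 30 + 3 = 102573.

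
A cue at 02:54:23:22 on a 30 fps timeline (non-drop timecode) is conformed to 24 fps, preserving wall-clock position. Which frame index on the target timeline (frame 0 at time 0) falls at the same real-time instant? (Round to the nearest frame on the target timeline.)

Source frame index: (2×3600 + 54×60 + 23) × 30 + 22 = 313912.
Real time: 313912 / (30) = 156956/15 s.
Target frame: (156956/15) × (24) = 1255648/5 ≈ 251129.600 → 251130.

frame 251130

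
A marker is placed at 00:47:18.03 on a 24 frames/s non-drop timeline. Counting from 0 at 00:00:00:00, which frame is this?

68115

Total seconds to the label: (0 × 3600 + 47 × 60 + 18) = 2838.
Frame index = 2838 × 24 + 3 = 68115.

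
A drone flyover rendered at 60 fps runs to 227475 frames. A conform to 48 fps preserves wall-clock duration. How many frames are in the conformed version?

Target frames = source frames × (target rate / source rate) = 227475 × (48)/(60) = 227475 × 4/5 = 181980.

181980 frames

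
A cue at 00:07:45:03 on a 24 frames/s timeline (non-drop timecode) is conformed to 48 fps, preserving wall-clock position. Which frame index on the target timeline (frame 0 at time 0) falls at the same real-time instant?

Source frame index: (0×3600 + 7×60 + 45) × 24 + 3 = 11163.
Real time: 11163 / (24) = 3721/8 s.
Target frame: (3721/8) × (48) = 22326.

frame 22326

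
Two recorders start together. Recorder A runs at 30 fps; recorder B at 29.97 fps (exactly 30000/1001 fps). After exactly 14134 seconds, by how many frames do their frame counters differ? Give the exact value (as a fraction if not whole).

424020/1001 frames

A emits 30 × 14134 = 424020 frames; B emits 30000/1001 × 14134 = 424020000/1001.
Difference = 424020/1001 frames (≈ 423.5964); B is behind A.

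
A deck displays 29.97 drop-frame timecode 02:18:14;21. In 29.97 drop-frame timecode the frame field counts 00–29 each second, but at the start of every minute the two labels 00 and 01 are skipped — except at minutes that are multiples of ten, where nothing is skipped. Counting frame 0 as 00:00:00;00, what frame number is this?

248591

As if non-drop at 30 labels/s: (2 × 3600 + 18 × 60 + 14) × 30 + 21 = 248841.
Minute boundaries passed: 138; those not divisible by 10: 138 − 13 = 125; dropped labels = 2 × 125 = 250.
Actual frame index = 248841 − 250 = 248591.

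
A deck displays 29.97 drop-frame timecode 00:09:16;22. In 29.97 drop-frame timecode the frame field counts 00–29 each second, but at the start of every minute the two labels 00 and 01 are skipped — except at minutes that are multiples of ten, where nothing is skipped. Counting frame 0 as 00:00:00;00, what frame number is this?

16684

As if non-drop at 30 labels/s: (0 × 3600 + 9 × 60 + 16) × 30 + 22 = 16702.
Minute boundaries passed: 9; those not divisible by 10: 9 − 0 = 9; dropped labels = 2 × 9 = 18.
Actual frame index = 16702 − 18 = 16684.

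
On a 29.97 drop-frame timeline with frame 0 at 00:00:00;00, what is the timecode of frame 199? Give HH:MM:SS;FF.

00:00:06;19

Ten DF minutes hold 17982 frames, so frame 199 lies in block 0 (frames 0–17981) with 199 frames into that block.
The block's first minute is 1800 frames and the rest 1798 each; 199 frames reaches minute 0, so 0 × 18 + 0 × 2 = 0 labels have been skipped so far.
Adding those back, label number 199 + 0 = 199 at 30 labels/s is 6 s + 19 f = 0 h 0 min 6 s frame 19, i.e. 00:00:06;19.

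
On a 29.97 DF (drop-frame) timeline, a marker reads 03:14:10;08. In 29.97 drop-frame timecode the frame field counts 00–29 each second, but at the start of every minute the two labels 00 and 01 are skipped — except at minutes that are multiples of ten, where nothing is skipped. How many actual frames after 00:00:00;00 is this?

As if non-drop at 30 labels/s: (3 × 3600 + 14 × 60 + 10) × 30 + 8 = 349508.
Minute boundaries passed: 194; those not divisible by 10: 194 − 19 = 175; dropped labels = 2 × 175 = 350.
Actual frame index = 349508 − 350 = 349158.

349158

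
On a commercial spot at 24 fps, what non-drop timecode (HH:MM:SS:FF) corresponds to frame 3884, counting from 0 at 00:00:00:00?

00:02:41:20

3884 ÷ 24 = 161 full seconds, remainder 20 frames.
161 s = 0 h 2 min 41 s.
Timecode: 00:02:41:20.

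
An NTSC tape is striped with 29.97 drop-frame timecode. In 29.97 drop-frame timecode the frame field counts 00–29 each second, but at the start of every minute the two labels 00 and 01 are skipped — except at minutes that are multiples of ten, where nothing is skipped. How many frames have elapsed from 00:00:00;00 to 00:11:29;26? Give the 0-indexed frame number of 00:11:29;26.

As if non-drop at 30 labels/s: (0 × 3600 + 11 × 60 + 29) × 30 + 26 = 20696.
Minute boundaries passed: 11; those not divisible by 10: 11 − 1 = 10; dropped labels = 2 × 10 = 20.
Actual frame index = 20696 − 20 = 20676.

20676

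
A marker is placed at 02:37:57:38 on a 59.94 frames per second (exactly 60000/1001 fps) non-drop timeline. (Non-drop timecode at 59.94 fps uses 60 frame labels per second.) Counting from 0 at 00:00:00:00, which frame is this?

Total seconds to the label: (2 × 3600 + 37 × 60 + 57) = 9477.
Frame index = 9477 × 60 + 38 = 568658.

frame 568658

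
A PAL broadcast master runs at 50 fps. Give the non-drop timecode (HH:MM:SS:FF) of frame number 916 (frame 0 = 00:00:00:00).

00:00:18:16

916 ÷ 50 = 18 full seconds, remainder 16 frames.
18 s = 0 h 0 min 18 s.
Timecode: 00:00:18:16.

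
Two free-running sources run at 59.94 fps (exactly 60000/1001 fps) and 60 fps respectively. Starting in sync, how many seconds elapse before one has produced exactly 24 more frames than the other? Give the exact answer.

400.4 seconds

The gap grows by |60 − 60000/1001| = 60/1001 frames per second.
Time for a 24-frame gap: 24 ÷ (60/1001) = 400.4 s.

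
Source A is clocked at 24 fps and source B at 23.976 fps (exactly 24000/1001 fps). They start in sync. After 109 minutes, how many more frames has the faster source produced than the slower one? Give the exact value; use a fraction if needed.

109 min = 6540 s.
A emits 24 × 6540 = 156960 frames; B emits 24000/1001 × 6540 = 156960000/1001.
Difference = 156960/1001 frames (≈ 156.8032); B is behind A.

156960/1001 frames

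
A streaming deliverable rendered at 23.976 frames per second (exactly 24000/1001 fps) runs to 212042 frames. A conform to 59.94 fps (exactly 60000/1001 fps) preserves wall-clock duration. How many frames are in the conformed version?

530105 frames

Target frames = source frames × (target rate / source rate) = 212042 × (60000/1001)/(24000/1001) = 212042 × 5/2 = 530105.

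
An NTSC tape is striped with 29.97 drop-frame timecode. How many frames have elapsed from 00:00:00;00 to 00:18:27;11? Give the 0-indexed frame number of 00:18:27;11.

33187

As if non-drop at 30 labels/s: (0 × 3600 + 18 × 60 + 27) × 30 + 11 = 33221.
Minute boundaries passed: 18; those not divisible by 10: 18 − 1 = 17; dropped labels = 2 × 17 = 34.
Actual frame index = 33221 − 34 = 33187.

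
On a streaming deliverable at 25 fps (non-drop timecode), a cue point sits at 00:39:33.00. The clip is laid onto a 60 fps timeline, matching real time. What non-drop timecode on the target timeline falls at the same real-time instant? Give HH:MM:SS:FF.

00:39:33:00

Source frame index: (0×3600 + 39×60 + 33) × 25 + 0 = 59325.
Real time: 59325 / (25) = 2373 s.
Target frame: (2373) × (60) = 142380.
At 60 labels/s: frame 142380 → 00:39:33:00.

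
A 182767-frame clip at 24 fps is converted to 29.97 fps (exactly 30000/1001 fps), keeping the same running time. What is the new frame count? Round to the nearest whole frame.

Frames at target rate = 182767 × (30000/1001) / (24) = 17573750/77 ≈ 228230.519.
Nearest whole frame: 228231.

228231 frames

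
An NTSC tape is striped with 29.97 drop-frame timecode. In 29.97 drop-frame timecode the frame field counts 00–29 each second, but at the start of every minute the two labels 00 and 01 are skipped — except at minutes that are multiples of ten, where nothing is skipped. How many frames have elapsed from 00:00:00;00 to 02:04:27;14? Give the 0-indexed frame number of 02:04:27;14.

223800

Complete 10-minute blocks: 12, each 17982 frames → 215784.
Remaining 4 whole minutes in the current block: 1800 + 3 × 1798 = 7194 frames.
Within the current minute: 27 × 30 + 14 − 2 = 822 (labels ;00/;01 skipped at this minute). Total = 215784 + 7194 + 822 = 223800.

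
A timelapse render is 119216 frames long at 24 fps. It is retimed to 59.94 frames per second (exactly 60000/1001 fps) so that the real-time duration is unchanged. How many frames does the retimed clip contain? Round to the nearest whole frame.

Frames at target rate = 119216 × (60000/1001) / (24) = 298040000/1001 ≈ 297742.258.
Nearest whole frame: 297742.

297742 frames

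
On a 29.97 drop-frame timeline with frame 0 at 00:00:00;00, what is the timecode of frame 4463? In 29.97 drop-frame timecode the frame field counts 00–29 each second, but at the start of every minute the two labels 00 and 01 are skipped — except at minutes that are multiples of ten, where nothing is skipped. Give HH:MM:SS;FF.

00:02:28;27

Ten DF minutes hold 17982 frames, so frame 4463 lies in block 0 (frames 0–17981) with 4463 frames into that block.
The block's first minute is 1800 frames and the rest 1798 each; 4463 frames reaches minute 2, so 0 × 18 + 2 × 2 = 4 labels have been skipped so far.
Adding those back, label number 4463 + 4 = 4467 at 30 labels/s is 148 s + 27 f = 0 h 2 min 28 s frame 27, i.e. 00:02:28;27.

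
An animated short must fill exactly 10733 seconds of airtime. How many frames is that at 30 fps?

Frames = 10733 × 30 = 321990.

321990 frames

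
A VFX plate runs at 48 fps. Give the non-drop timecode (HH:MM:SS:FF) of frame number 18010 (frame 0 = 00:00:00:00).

18010 ÷ 48 = 375 full seconds, remainder 10 frames.
375 s = 0 h 6 min 15 s.
Timecode: 00:06:15:10.

00:06:15:10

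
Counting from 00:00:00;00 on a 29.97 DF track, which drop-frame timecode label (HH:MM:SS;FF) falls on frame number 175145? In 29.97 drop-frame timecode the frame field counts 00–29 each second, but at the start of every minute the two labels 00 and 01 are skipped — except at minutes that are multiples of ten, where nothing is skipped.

Each 10-minute DF block holds 10 × 60 × 30 − 9 × 2 = 17982 frames. 175145 ÷ 17982 → 9 full blocks, remainder 13307.
Within the partial block the first minute is 1800 frames and each further minute 1798, so 7 further minute boundaries passed. Total skipped labels = 18 × 9 + 2 × 7 = 176.
Non-drop label index = 175145 + 176 = 175321; at 30 labels/s that is 01:37:24:01, i.e. DF 01:37:24;01.

01:37:24;01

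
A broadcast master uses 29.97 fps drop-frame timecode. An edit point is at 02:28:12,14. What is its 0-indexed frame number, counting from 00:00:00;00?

266506

Complete 10-minute blocks: 14, each 17982 frames → 251748.
Remaining 8 whole minutes in the current block: 1800 + 7 × 1798 = 14386 frames.
Within the current minute: 12 × 30 + 14 − 2 = 372 (labels ;00/;01 skipped at this minute). Total = 251748 + 14386 + 372 = 266506.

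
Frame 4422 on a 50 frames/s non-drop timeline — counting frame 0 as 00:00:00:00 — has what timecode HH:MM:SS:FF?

00:01:28:22

4422 ÷ 50 = 88 full seconds, remainder 22 frames.
88 s = 0 h 1 min 28 s.
Timecode: 00:01:28:22.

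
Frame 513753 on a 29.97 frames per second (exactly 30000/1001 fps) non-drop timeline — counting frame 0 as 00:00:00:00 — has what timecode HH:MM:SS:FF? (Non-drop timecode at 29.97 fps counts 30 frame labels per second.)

513753 ÷ 30 = 17125 full seconds, remainder 3 frames.
17125 s = 4 h 45 min 25 s.
Timecode: 04:45:25:03.

04:45:25:03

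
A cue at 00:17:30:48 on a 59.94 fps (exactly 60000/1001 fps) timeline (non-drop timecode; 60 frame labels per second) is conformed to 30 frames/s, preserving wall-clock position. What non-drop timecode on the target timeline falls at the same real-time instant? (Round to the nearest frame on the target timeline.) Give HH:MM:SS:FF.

00:17:31:26

Source frame index: (0×3600 + 17×60 + 30) × 60 + 48 = 63048.
Real time: 63048 / (60000/1001) = 2629627/2500 s.
Target frame: (2629627/2500) × (30) = 7888881/250 ≈ 31555.524 → 31556.
At 30 labels/s: frame 31556 → 00:17:31:26.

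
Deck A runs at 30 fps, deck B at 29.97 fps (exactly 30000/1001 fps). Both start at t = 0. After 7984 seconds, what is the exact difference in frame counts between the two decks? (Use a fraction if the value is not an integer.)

239520/1001 frames

A emits 30 × 7984 = 239520 frames; B emits 30000/1001 × 7984 = 239520000/1001.
Difference = 239520/1001 frames (≈ 239.2807); B is behind A.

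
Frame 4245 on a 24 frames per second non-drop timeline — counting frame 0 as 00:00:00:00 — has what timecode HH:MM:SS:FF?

00:02:56:21

4245 ÷ 24 = 176 full seconds, remainder 21 frames.
176 s = 0 h 2 min 56 s.
Timecode: 00:02:56:21.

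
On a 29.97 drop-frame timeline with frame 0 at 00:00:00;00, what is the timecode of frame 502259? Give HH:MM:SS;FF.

Each 10-minute DF block holds 10 × 60 × 30 − 9 × 2 = 17982 frames. 502259 ÷ 17982 → 27 full blocks, remainder 16745.
Within the partial block the first minute is 1800 frames and each further minute 1798, so 9 further minute boundaries passed. Total skipped labels = 18 × 27 + 2 × 9 = 504.
Non-drop label index = 502259 + 504 = 502763; at 30 labels/s that is 04:39:18:23, i.e. DF 04:39:18;23.

04:39:18;23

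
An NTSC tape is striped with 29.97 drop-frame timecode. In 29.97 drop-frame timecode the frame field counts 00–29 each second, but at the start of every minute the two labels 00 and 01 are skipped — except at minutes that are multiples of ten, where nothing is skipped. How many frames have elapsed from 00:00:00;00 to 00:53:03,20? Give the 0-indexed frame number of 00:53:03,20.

95414

As if non-drop at 30 labels/s: (0 × 3600 + 53 × 60 + 3) × 30 + 20 = 95510.
Minute boundaries passed: 53; those not divisible by 10: 53 − 5 = 48; dropped labels = 2 × 48 = 96.
Actual frame index = 95510 − 96 = 95414.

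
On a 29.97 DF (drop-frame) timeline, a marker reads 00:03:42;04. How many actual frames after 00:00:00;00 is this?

As if non-drop at 30 labels/s: (0 × 3600 + 3 × 60 + 42) × 30 + 4 = 6664.
Minute boundaries passed: 3; those not divisible by 10: 3 − 0 = 3; dropped labels = 2 × 3 = 6.
Actual frame index = 6664 − 6 = 6658.

6658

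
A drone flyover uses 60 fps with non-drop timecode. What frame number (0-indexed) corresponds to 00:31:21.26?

frame 112886

Total seconds to the label: (0 × 3600 + 31 × 60 + 21) = 1881.
Frame index = 1881 × 60 + 26 = 112886.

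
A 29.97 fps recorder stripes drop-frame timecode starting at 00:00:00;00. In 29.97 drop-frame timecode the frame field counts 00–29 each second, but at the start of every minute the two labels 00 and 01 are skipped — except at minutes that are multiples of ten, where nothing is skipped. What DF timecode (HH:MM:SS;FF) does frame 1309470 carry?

12:08:12;22

Ten DF minutes hold 17982 frames, so frame 1309470 lies in block 72 (frames 1294704–1312685) with 14766 frames into that block.
The block's first minute is 1800 frames and the rest 1798 each; 14766 frames reaches minute 8, so 72 × 18 + 8 × 2 = 1312 labels have been skipped so far.
Adding those back, label number 1309470 + 1312 = 1310782 at 30 labels/s is 43692 s + 22 f = 12 h 8 min 12 s frame 22, i.e. 12:08:12;22.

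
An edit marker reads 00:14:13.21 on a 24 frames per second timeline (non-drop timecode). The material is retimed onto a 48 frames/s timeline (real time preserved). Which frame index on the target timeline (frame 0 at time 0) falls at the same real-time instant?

Source frame index: (0×3600 + 14×60 + 13) × 24 + 21 = 20493.
Real time: 20493 / (24) = 6831/8 s.
Target frame: (6831/8) × (48) = 40986.

frame 40986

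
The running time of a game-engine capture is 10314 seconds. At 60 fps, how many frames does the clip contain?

618840 frames

Frames = 10314 × 60 = 618840.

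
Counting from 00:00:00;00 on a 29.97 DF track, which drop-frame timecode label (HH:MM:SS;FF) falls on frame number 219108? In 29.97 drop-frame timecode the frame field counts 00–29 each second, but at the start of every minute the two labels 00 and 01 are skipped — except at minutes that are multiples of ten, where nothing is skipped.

02:01:50;26

Each 10-minute DF block holds 10 × 60 × 30 − 9 × 2 = 17982 frames. 219108 ÷ 17982 → 12 full blocks, remainder 3324.
Within the partial block the first minute is 1800 frames and each further minute 1798, so 1 further minute boundary passed. Total skipped labels = 18 × 12 + 2 × 1 = 218.
Non-drop label index = 219108 + 218 = 219326; at 30 labels/s that is 02:01:50:26, i.e. DF 02:01:50;26.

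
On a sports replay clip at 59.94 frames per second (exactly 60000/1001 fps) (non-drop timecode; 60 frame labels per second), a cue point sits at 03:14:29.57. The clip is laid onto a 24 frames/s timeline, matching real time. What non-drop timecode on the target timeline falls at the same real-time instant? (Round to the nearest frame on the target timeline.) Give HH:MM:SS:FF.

Source frame index: (3×3600 + 14×60 + 29) × 60 + 57 = 700197.
Real time: 700197 / (60000/1001) = 233632399/20000 s.
Target frame: (233632399/20000) × (24) = 700897197/2500 ≈ 280358.879 → 280359.
At 24 labels/s: frame 280359 → 03:14:41:15.

03:14:41:15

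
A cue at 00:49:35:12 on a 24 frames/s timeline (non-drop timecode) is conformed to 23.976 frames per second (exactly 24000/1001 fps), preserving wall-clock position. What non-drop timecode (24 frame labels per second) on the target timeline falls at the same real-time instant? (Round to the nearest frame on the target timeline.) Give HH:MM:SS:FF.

Source frame index: (0×3600 + 49×60 + 35) × 24 + 12 = 71412.
Real time: 71412 / (24) = 5951/2 s.
Target frame: (5951/2) × (24000/1001) = 6492000/91 ≈ 71340.659 → 71341.
At 24 labels/s: frame 71341 → 00:49:32:13.

00:49:32:13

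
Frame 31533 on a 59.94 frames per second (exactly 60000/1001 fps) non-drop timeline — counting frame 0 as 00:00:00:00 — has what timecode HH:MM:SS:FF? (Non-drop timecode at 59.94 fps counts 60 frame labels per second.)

00:08:45:33

31533 ÷ 60 = 525 full seconds, remainder 33 frames.
525 s = 0 h 8 min 45 s.
Timecode: 00:08:45:33.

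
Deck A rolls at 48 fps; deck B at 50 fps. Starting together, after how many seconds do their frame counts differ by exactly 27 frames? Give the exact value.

13.5 seconds

The gap grows by |50 − 48| = 2 frames per second.
Time for a 27-frame gap: 27 ÷ (2) = 13.5 s.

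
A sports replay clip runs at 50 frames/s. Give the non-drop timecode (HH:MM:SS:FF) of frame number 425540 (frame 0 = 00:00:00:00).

425540 ÷ 50 = 8510 full seconds, remainder 40 frames.
8510 s = 2 h 21 min 50 s.
Timecode: 02:21:50:40.

02:21:50:40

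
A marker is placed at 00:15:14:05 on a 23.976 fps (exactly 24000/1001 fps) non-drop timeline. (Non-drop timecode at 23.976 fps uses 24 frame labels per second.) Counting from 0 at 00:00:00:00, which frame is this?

Total seconds to the label: (0 × 3600 + 15 × 60 + 14) = 914.
Frame index = 914 × 24 + 5 = 21941.

21941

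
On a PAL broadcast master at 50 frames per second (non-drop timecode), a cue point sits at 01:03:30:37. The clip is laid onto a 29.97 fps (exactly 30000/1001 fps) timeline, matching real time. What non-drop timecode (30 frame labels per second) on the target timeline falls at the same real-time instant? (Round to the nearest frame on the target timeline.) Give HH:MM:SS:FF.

Source frame index: (1×3600 + 3×60 + 30) × 50 + 37 = 190537.
Real time: 190537 / (50) = 190537/50 s.
Target frame: (190537/50) × (30000/1001) = 114322200/1001 ≈ 114207.992 → 114208.
At 30 labels/s: frame 114208 → 01:03:26:28.

01:03:26:28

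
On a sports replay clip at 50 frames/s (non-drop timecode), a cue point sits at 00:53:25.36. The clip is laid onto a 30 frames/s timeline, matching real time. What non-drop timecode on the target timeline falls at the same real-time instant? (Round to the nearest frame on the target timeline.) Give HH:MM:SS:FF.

Source frame index: (0×3600 + 53×60 + 25) × 50 + 36 = 160286.
Real time: 160286 / (50) = 80143/25 s.
Target frame: (80143/25) × (30) = 480858/5 ≈ 96171.600 → 96172.
At 30 labels/s: frame 96172 → 00:53:25:22.

00:53:25:22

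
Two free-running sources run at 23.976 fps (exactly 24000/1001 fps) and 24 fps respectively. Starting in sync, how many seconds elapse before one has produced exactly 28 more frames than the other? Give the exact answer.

The gap grows by |24 − 24000/1001| = 24/1001 frames per second.
Time for a 28-frame gap: 28 ÷ (24/1001) = 7007/6 s.

7007/6 seconds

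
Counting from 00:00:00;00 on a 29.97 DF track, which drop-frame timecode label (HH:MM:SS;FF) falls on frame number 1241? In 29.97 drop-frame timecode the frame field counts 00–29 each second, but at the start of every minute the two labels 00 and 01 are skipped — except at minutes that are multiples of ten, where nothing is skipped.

Each 10-minute DF block holds 10 × 60 × 30 − 9 × 2 = 17982 frames. 1241 ÷ 17982 → 0 full blocks, remainder 1241.
Within the partial block the first minute is 1800 frames and each further minute 1798, so 0 further minute boundaries passed. Total skipped labels = 18 × 0 + 2 × 0 = 0.
Non-drop label index = 1241 + 0 = 1241; at 30 labels/s that is 00:00:41:11, i.e. DF 00:00:41;11.

00:00:41;11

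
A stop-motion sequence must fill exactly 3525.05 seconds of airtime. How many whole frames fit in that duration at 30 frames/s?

105751 frames

Frames = 3525.05 × 30 = 211503/2 ≈ 105751.5000.
Complete frames: 105751.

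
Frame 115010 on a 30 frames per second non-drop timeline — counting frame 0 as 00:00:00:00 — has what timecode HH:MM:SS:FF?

01:03:53:20

115010 ÷ 30 = 3833 full seconds, remainder 20 frames.
3833 s = 1 h 3 min 53 s.
Timecode: 01:03:53:20.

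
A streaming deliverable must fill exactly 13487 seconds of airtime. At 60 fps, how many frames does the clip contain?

Frames = 13487 × 60 = 809220.

809220 frames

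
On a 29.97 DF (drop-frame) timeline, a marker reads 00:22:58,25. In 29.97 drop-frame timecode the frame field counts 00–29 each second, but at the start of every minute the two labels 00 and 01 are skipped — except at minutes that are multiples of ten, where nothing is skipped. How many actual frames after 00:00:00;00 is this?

41325

Complete 10-minute blocks: 2, each 17982 frames → 35964.
Remaining 2 whole minutes in the current block: 1800 + 1 × 1798 = 3598 frames.
Within the current minute: 58 × 30 + 25 − 2 = 1763 (labels ;00/;01 skipped at this minute). Total = 35964 + 3598 + 1763 = 41325.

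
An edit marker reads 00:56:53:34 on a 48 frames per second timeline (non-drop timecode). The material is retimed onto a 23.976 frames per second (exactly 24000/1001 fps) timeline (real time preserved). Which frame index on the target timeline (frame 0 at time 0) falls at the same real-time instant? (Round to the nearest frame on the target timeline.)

frame 81847

Source frame index: (0×3600 + 56×60 + 53) × 48 + 34 = 163858.
Real time: 163858 / (48) = 81929/24 s.
Target frame: (81929/24) × (24000/1001) = 81929000/1001 ≈ 81847.153 → 81847.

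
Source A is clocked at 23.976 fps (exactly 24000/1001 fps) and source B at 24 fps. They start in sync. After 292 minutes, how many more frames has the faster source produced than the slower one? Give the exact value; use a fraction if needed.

292 min = 17520 s.
A emits 24000/1001 × 17520 = 420480000/1001 frames; B emits 24 × 17520 = 420480.
Difference = 420480/1001 frames (≈ 420.0599); B is ahead of A.

420480/1001 frames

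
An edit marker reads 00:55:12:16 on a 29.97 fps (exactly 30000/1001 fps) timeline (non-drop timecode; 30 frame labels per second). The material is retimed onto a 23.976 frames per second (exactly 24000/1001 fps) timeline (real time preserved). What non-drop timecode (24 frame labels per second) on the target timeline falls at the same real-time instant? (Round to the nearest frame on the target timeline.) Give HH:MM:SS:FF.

Source frame index: (0×3600 + 55×60 + 12) × 30 + 16 = 99376.
Real time: 99376 / (30000/1001) = 6217211/1875 s.
Target frame: (6217211/1875) × (24000/1001) = 397504/5 ≈ 79500.800 → 79501.
At 24 labels/s: frame 79501 → 00:55:12:13.

00:55:12:13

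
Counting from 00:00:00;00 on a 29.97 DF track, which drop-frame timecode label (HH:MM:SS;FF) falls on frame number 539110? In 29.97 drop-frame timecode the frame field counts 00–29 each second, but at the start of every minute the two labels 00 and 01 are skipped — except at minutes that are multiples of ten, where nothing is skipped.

04:59:48;10

Each 10-minute DF block holds 10 × 60 × 30 − 9 × 2 = 17982 frames. 539110 ÷ 17982 → 29 full blocks, remainder 17632.
Within the partial block the first minute is 1800 frames and each further minute 1798, so 9 further minute boundaries passed. Total skipped labels = 18 × 29 + 2 × 9 = 540.
Non-drop label index = 539110 + 540 = 539650; at 30 labels/s that is 04:59:48:10, i.e. DF 04:59:48;10.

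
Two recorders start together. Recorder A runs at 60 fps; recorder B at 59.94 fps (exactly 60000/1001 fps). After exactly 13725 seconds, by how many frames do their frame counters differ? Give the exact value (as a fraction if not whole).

A emits 60 × 13725 = 823500 frames; B emits 60000/1001 × 13725 = 823500000/1001.
Difference = 823500/1001 frames (≈ 822.6773); B is behind A.

823500/1001 frames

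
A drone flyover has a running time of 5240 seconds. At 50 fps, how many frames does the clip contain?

262000 frames

Frames = 5240 × 50 = 262000.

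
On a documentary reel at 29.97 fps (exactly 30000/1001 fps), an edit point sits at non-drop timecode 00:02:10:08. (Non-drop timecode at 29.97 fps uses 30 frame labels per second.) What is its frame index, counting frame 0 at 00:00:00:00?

frame 3908

Total seconds to the label: (0 × 3600 + 2 × 60 + 10) = 130.
Frame index = 130 × 30 + 8 = 3908.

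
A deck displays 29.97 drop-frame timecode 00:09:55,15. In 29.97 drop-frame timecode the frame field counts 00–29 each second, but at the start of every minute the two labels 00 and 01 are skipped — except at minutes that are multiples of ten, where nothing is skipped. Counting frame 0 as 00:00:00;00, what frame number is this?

17847

As if non-drop at 30 labels/s: (0 × 3600 + 9 × 60 + 55) × 30 + 15 = 17865.
Minute boundaries passed: 9; those not divisible by 10: 9 − 0 = 9; dropped labels = 2 × 9 = 18.
Actual frame index = 17865 − 18 = 17847.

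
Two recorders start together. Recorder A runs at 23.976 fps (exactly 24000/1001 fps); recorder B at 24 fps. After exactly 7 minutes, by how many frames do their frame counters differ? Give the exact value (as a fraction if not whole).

7 min = 420 s.
A emits 24000/1001 × 420 = 1440000/143 frames; B emits 24 × 420 = 10080.
Difference = 1440/143 frames (≈ 10.0699); B is ahead of A.

1440/143 frames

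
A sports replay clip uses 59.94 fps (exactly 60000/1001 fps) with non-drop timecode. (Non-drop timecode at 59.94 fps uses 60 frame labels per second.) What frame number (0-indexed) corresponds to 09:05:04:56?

frame 1962296

Total seconds to the label: (9 × 3600 + 5 × 60 + 4) = 32704.
Frame index = 32704 × 60 + 56 = 1962296.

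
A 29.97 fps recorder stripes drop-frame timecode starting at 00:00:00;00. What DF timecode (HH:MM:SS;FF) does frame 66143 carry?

00:36:46;29

Each 10-minute DF block holds 10 × 60 × 30 − 9 × 2 = 17982 frames. 66143 ÷ 17982 → 3 full blocks, remainder 12197.
Within the partial block the first minute is 1800 frames and each further minute 1798, so 6 further minute boundaries passed. Total skipped labels = 18 × 3 + 2 × 6 = 66.
Non-drop label index = 66143 + 66 = 66209; at 30 labels/s that is 00:36:46:29, i.e. DF 00:36:46;29.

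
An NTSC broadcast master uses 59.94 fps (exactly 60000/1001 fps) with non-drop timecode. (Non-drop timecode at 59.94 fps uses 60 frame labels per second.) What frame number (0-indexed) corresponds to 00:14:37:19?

Total seconds to the label: (0 × 3600 + 14 × 60 + 37) = 877.
Frame index = 877 × 60 + 19 = 52639.

52639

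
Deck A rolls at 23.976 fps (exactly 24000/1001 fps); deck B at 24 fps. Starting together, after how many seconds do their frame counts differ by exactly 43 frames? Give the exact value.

The gap grows by |24 − 24000/1001| = 24/1001 frames per second.
Time for a 43-frame gap: 43 ÷ (24/1001) = 43043/24 s.

43043/24 seconds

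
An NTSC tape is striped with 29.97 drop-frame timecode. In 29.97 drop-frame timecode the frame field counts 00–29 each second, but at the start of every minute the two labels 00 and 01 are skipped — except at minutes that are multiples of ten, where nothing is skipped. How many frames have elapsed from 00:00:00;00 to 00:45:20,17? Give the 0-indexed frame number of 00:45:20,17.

Complete 10-minute blocks: 4, each 17982 frames → 71928.
Remaining 5 whole minutes in the current block: 1800 + 4 × 1798 = 8992 frames.
Within the current minute: 20 × 30 + 17 − 2 = 615 (labels ;00/;01 skipped at this minute). Total = 71928 + 8992 + 615 = 81535.

81535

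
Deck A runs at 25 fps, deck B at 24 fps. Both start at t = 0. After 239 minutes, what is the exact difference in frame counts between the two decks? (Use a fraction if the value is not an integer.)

14340 frames

239 min = 14340 s.
A emits 25 × 14340 = 358500 frames; B emits 24 × 14340 = 344160.
Difference = 14340 frames; B is behind A.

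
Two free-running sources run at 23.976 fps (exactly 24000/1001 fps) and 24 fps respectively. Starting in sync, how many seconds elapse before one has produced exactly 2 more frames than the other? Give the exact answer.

1001/12 seconds

The gap grows by |24 − 24000/1001| = 24/1001 frames per second.
Time for a 2-frame gap: 2 ÷ (24/1001) = 1001/12 s.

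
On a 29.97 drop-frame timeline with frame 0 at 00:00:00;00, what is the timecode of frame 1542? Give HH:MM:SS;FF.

Each 10-minute DF block holds 10 × 60 × 30 − 9 × 2 = 17982 frames. 1542 ÷ 17982 → 0 full blocks, remainder 1542.
Within the partial block the first minute is 1800 frames and each further minute 1798, so 0 further minute boundaries passed. Total skipped labels = 18 × 0 + 2 × 0 = 0.
Non-drop label index = 1542 + 0 = 1542; at 30 labels/s that is 00:00:51:12, i.e. DF 00:00:51;12.

00:00:51;12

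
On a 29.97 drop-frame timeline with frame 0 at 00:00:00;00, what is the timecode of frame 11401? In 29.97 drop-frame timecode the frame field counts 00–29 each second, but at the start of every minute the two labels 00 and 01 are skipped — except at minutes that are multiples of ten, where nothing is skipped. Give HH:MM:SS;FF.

Ten DF minutes hold 17982 frames, so frame 11401 lies in block 0 (frames 0–17981) with 11401 frames into that block.
The block's first minute is 1800 frames and the rest 1798 each; 11401 frames reaches minute 6, so 0 × 18 + 6 × 2 = 12 labels have been skipped so far.
Adding those back, label number 11401 + 12 = 11413 at 30 labels/s is 380 s + 13 f = 0 h 6 min 20 s frame 13, i.e. 00:06:20;13.

00:06:20;13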